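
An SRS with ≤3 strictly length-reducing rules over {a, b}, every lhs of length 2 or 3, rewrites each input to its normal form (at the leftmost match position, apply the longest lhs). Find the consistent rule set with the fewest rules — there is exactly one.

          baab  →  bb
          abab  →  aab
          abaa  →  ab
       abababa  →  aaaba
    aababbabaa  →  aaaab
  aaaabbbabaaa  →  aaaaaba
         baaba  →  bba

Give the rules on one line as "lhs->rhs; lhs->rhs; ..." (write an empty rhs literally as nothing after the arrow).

baa->b; bab->ab

  | baab => bb
  | abab => aab
  | abaa => ab
  | abababa => aababa => aaaba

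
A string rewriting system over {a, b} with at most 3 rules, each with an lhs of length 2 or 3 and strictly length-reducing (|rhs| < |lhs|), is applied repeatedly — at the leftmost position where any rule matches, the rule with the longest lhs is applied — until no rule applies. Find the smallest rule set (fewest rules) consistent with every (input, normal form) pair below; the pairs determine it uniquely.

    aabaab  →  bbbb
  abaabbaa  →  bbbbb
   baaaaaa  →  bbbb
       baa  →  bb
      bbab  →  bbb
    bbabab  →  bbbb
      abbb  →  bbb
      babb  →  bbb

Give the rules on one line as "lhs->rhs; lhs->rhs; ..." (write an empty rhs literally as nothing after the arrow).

  | aabaab => bbaab => bbbb
  | abaabbaa => baabbaa => bbbbaa => bbbbb
  | baaaaaa => bbaaaa => bbbaa => bbbb
  | baa => bb

aa->b; ab->b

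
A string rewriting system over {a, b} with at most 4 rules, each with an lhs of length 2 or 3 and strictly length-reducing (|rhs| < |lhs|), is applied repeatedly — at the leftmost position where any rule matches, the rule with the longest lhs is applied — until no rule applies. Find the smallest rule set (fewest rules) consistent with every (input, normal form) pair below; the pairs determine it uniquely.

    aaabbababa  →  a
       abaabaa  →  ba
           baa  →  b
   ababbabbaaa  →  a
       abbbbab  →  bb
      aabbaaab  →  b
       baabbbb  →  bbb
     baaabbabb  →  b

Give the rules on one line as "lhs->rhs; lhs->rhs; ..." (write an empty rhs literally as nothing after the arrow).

aa->; aab->ba; ab->; abb->

  | aaabbababa => abbababa => ababa => aba => a
  | abaabaa => aabaa => baaa => ba
  | baa => b
  | ababbabbaaa => abbabbaaa => abbaaa => aaa => a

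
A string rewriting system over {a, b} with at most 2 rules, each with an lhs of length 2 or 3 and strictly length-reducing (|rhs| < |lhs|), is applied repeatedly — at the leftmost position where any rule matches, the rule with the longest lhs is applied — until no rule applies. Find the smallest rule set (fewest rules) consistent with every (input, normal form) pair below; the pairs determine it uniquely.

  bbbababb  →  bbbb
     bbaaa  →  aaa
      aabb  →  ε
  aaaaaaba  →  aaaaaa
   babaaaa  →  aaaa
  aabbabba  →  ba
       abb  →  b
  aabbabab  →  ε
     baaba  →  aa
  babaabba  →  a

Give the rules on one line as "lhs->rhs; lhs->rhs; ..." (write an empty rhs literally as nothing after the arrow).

  | bbbababb => bbbabb => bbbb
  | bbaaa => baaa => aaa
  | aabb => ab => ε
  | aaaaaaba => aaaaaa

ab->; baa->aa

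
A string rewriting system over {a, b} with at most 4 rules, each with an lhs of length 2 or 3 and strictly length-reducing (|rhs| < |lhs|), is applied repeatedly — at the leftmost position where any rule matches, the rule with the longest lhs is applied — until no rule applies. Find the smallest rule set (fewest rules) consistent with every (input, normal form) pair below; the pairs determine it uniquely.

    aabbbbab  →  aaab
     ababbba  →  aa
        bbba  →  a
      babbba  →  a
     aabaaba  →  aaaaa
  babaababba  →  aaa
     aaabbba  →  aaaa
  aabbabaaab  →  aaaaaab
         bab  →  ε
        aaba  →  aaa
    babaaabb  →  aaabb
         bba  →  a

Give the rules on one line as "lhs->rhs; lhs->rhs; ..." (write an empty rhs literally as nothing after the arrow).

  | aabbbbab => aabbab => aaab
  | ababbba => abba => aa
  | bbba => ba => a
  | babbba => bba => a

ba->a; bab->; bba->a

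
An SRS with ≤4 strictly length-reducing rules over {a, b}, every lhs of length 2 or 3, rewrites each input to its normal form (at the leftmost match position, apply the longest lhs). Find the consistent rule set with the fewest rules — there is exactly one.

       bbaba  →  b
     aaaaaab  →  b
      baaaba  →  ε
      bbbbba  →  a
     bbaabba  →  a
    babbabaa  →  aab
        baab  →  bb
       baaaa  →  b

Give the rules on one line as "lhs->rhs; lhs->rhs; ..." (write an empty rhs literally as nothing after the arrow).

aaa->; ba->b; bba->; bbb->a

  | bbaba => ba => b
  | aaaaaab => aaab => b
  | baaaba => baaba => baba => bba => ε
  | bbbbba => abba => a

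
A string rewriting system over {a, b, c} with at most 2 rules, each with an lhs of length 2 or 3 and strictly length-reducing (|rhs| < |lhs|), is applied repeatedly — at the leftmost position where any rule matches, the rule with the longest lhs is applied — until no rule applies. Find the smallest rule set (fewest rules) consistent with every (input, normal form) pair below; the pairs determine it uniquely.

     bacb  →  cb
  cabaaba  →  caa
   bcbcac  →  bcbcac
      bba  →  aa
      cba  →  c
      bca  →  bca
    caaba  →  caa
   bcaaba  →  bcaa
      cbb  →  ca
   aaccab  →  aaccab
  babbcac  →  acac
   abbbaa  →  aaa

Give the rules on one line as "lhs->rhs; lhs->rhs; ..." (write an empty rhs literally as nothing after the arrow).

  | bacb => cb
  | cabaaba => caaba => caa
  | bcbcac
  | bba => aa

ba->; bb->a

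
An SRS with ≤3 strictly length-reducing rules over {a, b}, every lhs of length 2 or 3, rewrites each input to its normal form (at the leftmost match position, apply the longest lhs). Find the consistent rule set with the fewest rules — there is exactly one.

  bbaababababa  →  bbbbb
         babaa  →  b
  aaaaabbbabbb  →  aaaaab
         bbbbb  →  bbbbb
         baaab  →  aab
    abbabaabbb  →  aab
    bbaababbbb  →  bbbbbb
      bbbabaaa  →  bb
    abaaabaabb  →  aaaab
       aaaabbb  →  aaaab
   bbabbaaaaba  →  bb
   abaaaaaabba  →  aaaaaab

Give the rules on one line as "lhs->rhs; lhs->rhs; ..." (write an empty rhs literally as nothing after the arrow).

  | bbaababababa => bababababa => bbabababa => bbbababa => bbbbaba => bbbbba => bbbbb
  | babaa => bbaa => ba => b
  | aaaaabbbabbb => aaaaabbabbb => aaaaababbb => aaaaabbbb => aaaaabbb => aaaaabb => aaaaab
  | bbbbb

abb->ab; ba->b; baa->a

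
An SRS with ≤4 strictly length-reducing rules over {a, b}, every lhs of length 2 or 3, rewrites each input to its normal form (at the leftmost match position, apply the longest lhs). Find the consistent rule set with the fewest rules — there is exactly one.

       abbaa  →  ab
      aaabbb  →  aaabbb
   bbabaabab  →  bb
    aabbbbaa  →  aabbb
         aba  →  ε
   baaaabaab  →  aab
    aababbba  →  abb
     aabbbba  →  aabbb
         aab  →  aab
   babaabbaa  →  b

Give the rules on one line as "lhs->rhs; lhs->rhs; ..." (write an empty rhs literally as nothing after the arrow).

aba->; ba->; baa->

  | abbaa => ab
  | aaabbb
  | bbabaabab => bbaabab => bbab => bb
  | aabbbbaa => aabbb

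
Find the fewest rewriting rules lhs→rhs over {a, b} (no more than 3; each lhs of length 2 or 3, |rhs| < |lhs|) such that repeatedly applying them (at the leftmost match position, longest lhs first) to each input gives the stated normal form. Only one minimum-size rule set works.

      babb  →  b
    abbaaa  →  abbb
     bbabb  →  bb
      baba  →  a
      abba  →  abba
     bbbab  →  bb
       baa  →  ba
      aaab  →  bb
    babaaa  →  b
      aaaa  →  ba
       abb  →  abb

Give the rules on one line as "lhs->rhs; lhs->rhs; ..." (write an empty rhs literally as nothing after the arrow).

aa->a; aaa->b; bab->

  | babb => b
  | abbaaa => abbb
  | bbabb => bb
  | baba => a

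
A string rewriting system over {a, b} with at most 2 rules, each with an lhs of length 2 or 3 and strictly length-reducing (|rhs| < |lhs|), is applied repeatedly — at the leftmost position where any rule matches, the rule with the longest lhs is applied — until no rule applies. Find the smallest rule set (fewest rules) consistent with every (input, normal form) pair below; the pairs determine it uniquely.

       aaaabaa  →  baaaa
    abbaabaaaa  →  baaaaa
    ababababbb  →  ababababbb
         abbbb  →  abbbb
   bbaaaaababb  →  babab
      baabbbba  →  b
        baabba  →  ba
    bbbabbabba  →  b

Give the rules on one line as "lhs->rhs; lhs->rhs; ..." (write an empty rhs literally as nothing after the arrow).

aab->ba; bba->

  | aaaabaa => aabaaa => baaaa
  | abbaabaaaa => aabaaaa => baaaaa
  | ababababbb
  | abbbb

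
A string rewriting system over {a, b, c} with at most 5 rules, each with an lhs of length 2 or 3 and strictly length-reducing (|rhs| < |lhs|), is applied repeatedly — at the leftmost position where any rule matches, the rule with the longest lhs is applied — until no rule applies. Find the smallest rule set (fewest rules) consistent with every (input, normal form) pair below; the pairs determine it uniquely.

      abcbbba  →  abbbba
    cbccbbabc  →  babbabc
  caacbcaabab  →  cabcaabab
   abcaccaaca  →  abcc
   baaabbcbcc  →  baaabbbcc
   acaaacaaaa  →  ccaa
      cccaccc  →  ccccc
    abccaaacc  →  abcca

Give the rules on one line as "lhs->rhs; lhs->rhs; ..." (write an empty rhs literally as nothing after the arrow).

ac->; aca->c; cb->b; ccb->ab

  | abcbbba => abbbba
  | cbccbbabc => bccbbabc => babbabc
  | caacbcaabab => cabcaabab
  | abcaccaaca => abccaaca => abccac => abcc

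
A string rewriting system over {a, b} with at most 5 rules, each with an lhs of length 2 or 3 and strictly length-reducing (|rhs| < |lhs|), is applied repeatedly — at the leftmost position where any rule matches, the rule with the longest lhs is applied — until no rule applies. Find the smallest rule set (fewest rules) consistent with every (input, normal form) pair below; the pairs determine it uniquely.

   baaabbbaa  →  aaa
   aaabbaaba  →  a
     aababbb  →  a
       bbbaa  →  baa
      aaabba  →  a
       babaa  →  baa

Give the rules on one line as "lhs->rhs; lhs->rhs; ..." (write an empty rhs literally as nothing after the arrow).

  | baaabbbaa => babbaa => bbaa => aaa
  | aaabbaaba => abaaba => aaba => a
  | aababbb => abbb => bb => a
  | bbbaa => baa

aab->; ab->; bb->a; bbb->b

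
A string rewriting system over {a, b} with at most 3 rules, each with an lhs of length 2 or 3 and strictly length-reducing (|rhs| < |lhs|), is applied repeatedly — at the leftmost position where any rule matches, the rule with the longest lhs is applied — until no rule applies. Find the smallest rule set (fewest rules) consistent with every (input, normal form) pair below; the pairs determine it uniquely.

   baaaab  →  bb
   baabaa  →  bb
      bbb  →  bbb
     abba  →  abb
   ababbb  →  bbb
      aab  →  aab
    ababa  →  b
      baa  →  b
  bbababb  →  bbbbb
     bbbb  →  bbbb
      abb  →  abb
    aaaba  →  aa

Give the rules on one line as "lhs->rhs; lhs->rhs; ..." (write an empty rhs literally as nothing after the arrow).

aba->; ba->b

  | baaaab => baaab => baab => bab => bb
  | baabaa => babaa => bbaa => bba => bb
  | bbb
  | abba => abb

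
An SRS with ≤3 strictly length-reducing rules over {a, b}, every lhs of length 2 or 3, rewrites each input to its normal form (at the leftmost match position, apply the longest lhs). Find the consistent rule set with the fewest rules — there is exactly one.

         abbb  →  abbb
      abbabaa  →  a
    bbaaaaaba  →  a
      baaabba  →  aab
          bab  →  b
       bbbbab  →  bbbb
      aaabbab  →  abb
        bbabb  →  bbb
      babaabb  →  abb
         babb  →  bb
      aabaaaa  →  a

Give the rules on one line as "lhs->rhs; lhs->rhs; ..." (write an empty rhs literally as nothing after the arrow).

  | abbb
  | abbabaa => abbaa => aba => a
  | bbaaaaaba => baaaaba => aaaba => aba => a
  | baaabba => aabba => aab

aaa->a; ba->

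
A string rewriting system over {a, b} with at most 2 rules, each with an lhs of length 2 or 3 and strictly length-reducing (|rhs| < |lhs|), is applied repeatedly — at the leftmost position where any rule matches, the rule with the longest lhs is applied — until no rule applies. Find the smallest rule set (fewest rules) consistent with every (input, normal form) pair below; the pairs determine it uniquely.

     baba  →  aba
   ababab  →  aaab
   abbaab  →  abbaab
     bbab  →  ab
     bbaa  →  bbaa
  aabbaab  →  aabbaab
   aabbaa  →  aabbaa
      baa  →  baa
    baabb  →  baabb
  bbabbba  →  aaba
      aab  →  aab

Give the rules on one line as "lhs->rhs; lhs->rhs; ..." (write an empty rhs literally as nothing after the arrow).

bab->ab; bbb->ab

  | baba => aba
  | ababab => aabab => aaab
  | abbaab
  | bbab => bab => ab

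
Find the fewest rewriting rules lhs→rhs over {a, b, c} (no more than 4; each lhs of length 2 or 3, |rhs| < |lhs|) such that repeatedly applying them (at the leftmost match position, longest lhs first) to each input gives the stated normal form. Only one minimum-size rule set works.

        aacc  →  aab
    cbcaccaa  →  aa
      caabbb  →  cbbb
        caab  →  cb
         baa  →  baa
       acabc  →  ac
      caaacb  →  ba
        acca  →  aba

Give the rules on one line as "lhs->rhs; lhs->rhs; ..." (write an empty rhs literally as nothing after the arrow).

  | aacc => aab
  | cbcaccaa => caccaa => cccaa => bcaa => aa
  | caabbb => cabbb => cbbb
  | caab => cab => cb

bc->; ca->c; cc->b; ccb->ba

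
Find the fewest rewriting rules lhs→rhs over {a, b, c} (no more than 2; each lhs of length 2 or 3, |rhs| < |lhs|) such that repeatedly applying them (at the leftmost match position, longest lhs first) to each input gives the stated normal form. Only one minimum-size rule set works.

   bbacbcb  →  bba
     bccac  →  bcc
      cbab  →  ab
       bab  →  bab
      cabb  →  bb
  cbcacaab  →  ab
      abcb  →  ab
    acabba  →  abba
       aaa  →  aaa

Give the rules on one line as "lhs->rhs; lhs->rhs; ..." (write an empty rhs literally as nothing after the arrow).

  | bbacbcb => bbacb => bba
  | bccac => bcc
  | cbab => ab
  | bab

ca->; cb->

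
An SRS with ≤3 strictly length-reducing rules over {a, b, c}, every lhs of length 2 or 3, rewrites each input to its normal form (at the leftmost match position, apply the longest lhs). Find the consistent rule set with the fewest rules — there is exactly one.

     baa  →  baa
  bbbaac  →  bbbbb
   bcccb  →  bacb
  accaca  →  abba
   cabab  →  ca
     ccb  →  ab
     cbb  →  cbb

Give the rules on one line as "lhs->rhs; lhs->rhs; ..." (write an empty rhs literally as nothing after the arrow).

  | baa
  | bbbaac => bbbbb
  | bcccb => bacb
  | accaca => aaaca => abba

aac->bb; bab->; cc->a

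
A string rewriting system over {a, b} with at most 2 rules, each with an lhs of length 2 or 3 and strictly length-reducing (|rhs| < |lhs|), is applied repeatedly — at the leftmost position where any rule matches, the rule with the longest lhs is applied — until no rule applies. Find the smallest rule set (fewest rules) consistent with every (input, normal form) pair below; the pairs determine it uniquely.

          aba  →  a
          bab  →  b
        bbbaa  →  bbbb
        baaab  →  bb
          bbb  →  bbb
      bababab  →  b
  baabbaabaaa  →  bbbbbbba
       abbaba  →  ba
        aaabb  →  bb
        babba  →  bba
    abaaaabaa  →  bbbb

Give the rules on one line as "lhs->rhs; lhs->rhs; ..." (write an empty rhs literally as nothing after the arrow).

  | aba => a
  | bab => b
  | bbbaa => bbbb
  | baaab => bbab => bb

aa->b; ab->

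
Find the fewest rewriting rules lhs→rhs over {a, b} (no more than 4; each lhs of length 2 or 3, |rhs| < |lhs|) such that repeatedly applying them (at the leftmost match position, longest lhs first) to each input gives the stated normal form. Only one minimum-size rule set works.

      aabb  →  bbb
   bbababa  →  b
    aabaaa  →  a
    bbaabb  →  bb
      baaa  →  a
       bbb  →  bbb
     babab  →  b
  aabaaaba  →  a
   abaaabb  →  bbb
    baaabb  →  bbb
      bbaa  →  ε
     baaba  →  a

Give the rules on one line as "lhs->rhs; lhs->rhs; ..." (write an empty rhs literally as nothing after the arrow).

aa->a; aab->bb; ba->

  | aabb => bbb
  | bbababa => bbaba => bba => b
  | aabaaa => bbaaa => baa => a
  | bbaabb => babb => bb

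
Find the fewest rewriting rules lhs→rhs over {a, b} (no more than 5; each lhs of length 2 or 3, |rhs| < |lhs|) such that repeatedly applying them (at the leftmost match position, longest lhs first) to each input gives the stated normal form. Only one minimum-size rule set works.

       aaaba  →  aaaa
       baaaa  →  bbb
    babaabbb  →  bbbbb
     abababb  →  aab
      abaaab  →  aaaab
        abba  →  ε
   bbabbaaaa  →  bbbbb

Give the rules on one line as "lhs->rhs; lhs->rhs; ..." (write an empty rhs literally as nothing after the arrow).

  | aaaba => aaaa
  | baaaa => bbaa => bbb
  | babaabbb => baabbb => bbbbb
  | abababb => aababb => aaabb => aab

aba->aa; abb->b; ba->; baa->bb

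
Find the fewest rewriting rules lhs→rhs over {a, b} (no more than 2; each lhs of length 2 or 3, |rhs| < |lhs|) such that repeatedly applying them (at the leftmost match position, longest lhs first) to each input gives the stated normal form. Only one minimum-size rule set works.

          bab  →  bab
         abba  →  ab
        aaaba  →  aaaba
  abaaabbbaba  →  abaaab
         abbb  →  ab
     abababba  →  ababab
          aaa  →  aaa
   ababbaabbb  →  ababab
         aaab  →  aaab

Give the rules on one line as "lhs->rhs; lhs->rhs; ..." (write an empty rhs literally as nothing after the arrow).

  | bab
  | abba => ab
  | aaaba
  | abaaabbbaba => abaaabbaba => abaaabba => abaaab

bb->b; bba->b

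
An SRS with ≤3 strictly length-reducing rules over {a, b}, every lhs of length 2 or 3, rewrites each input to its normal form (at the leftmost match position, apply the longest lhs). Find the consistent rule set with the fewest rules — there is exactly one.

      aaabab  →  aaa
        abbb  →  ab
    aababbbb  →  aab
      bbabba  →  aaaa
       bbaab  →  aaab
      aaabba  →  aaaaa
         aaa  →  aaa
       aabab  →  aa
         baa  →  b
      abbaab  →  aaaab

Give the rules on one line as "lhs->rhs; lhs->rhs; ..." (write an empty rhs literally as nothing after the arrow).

  | aaabab => aaabb => aaa
  | abbb => ab
  | aababbbb => aabbbbb => aabbb => aab
  | bbabba => aabba => aaaa

ba->b; bb->; bba->aa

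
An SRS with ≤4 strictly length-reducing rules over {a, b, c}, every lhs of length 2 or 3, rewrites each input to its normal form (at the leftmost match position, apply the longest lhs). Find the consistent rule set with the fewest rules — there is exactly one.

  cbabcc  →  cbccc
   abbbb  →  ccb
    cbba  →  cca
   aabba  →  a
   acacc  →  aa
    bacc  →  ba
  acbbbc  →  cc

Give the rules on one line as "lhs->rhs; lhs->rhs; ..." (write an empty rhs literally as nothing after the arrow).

ab->c; ac->a; acb->; bb->c

  | cbabcc => cbccc
  | abbbb => cbbb => ccb
  | cbba => cca
  | aabba => acba => a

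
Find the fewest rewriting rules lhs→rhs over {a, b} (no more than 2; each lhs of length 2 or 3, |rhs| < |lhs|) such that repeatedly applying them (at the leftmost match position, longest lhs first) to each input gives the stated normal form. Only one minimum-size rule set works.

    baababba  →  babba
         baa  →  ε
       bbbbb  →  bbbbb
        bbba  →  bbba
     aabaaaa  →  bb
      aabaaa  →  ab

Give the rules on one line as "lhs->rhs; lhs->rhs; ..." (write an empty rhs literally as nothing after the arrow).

  | baababba => babba
  | baa => ε
  | bbbbb
  | bbba

aba->bb; baa->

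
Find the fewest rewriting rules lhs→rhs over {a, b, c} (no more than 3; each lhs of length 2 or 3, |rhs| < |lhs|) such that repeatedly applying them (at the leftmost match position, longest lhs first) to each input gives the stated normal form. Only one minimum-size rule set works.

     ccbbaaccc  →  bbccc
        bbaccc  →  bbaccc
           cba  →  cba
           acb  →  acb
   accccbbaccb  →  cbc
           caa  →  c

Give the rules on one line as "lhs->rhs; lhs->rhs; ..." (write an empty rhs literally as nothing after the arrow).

aa->; ab->c; ccb->b

  | ccbbaaccc => bbaaccc => bbccc
  | bbaccc
  | cba
  | acb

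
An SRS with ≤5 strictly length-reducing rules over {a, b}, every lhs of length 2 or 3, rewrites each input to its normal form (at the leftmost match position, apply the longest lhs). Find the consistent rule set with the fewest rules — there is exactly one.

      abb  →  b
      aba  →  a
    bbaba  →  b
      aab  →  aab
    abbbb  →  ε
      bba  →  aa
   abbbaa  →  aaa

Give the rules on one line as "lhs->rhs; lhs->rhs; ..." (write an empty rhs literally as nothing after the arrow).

  | abb => b
  | aba => bb => a
  | bbaba => aaba => abb => b
  | aab

aba->bb; abb->b; bb->a; bbb->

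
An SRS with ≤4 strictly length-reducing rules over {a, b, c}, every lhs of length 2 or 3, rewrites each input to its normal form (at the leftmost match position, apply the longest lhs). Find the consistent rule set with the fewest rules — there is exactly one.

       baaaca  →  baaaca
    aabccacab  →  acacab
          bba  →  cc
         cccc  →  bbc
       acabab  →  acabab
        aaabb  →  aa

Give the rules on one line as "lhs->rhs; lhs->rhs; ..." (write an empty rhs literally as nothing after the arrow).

  | baaaca
  | aabccacab => acacab
  | bba => cc
  | cccc => bbc

abb->; abc->; bba->cc; ccc->bb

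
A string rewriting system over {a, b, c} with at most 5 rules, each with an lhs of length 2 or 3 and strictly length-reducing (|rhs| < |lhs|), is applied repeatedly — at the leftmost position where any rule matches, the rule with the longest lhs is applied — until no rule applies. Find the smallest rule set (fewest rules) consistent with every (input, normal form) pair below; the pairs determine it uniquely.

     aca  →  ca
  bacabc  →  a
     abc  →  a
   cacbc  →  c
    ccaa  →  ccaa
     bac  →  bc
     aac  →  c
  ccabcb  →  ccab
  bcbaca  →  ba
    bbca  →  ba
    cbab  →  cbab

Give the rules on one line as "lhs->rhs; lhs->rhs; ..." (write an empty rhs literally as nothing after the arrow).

abc->a; ac->c; bca->a; cbc->

  | aca => ca
  | bacabc => bcabc => abc => a
  | abc => a
  | cacbc => ccbc => c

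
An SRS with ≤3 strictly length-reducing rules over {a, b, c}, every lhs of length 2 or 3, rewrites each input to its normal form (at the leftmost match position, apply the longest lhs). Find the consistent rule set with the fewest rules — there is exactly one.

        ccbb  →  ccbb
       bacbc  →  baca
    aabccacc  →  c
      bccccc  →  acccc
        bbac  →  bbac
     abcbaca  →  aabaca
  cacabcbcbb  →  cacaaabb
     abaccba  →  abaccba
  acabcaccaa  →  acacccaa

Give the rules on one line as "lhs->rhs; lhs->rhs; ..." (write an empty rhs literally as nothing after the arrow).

aac->; bc->a; bca->c

  | ccbb
  | bacbc => baca
  | aabccacc => aaacacc => aacc => c
  | bccccc => acccc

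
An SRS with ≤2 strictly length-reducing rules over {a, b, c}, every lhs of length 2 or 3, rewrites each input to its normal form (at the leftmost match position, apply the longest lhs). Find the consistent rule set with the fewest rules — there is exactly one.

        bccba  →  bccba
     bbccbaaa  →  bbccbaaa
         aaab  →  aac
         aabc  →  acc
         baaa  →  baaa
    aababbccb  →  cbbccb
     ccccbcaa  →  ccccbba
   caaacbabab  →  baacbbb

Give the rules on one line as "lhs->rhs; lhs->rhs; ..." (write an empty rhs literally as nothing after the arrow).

ab->c; ca->b

  | bccba
  | bbccbaaa
  | aaab => aac
  | aabc => acc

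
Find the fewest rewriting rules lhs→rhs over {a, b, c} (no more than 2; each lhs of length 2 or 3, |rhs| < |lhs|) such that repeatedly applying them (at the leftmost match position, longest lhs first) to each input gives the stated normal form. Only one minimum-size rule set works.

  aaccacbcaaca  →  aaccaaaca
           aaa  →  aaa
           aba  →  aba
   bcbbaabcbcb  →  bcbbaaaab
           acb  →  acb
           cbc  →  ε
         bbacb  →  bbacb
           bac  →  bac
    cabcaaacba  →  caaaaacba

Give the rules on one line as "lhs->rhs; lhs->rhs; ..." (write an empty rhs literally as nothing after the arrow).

  | aaccacbcaaca => aaccaaaca
  | aaa
  | aba
  | bcbbaabcbcb => bcbbaaabcb => bcbbaaaab

abc->aa; cbc->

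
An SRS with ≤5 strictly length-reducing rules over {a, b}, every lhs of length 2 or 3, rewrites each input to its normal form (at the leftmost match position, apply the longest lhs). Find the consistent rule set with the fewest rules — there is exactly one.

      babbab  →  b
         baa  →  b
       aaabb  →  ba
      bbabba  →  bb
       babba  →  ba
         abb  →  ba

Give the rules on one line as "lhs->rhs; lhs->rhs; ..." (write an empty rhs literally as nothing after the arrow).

aa->; ab->; abb->ba; bba->b

  | babbab => bbaab => bab => b
  | baa => b
  | aaabb => abb => ba
  | bbabba => bbba => bb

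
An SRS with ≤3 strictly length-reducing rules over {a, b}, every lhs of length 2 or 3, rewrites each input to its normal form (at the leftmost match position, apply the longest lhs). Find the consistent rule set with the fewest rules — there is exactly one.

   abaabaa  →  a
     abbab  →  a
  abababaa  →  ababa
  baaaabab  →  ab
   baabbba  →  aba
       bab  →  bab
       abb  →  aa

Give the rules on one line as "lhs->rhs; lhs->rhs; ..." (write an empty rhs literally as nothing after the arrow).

aab->; baa->; bb->a

  | abaabaa => abaa => a
  | abbab => aaab => a
  | abababaa => ababa
  | baaaabab => aabab => ab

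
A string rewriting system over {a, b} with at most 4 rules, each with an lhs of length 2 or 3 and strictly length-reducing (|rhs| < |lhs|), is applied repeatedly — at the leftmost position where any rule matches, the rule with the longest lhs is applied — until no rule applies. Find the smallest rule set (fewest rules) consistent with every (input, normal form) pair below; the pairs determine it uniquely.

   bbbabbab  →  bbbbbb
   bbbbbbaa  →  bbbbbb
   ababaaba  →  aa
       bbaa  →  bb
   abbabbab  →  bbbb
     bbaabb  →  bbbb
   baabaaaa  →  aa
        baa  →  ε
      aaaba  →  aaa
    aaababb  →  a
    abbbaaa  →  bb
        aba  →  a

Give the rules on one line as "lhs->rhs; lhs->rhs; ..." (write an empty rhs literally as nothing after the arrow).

ab->; ba->b; baa->ab

  | bbbabbab => bbbbbab => bbbbbb
  | bbbbbbaa => bbbbbab => bbbbbb
  | ababaaba => abaaba => aaba => aa
  | bbaa => bab => bb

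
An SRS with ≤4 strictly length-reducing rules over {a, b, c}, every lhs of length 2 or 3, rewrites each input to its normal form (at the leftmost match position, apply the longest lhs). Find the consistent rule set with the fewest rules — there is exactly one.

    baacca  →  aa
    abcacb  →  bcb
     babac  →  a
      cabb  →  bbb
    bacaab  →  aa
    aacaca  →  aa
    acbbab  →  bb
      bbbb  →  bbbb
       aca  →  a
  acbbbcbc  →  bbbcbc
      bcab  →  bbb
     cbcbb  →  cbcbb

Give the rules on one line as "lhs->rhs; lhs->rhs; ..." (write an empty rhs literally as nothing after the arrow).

  | baacca => baca => aa
  | abcacb => cacb => bcb
  | babac => bac => a
  | cabb => bbb

ab->; ac->; bac->a; ca->b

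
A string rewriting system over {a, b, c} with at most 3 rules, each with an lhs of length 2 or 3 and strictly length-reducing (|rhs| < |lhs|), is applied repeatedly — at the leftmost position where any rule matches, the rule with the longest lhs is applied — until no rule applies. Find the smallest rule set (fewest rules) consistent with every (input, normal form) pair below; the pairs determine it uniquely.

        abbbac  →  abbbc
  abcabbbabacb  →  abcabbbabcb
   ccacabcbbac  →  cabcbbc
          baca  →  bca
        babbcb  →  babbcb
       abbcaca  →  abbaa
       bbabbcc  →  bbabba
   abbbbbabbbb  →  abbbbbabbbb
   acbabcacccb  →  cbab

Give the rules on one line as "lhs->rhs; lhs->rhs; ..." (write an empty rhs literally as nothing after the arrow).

  | abbbac => abbbc
  | abcabbbabacb => abcabbbabcb
  | ccacabcbbac => aacabcbbac => acabcbbac => cabcbbac => cabcbbc
  | baca => bca

ac->c; cc->a; ccb->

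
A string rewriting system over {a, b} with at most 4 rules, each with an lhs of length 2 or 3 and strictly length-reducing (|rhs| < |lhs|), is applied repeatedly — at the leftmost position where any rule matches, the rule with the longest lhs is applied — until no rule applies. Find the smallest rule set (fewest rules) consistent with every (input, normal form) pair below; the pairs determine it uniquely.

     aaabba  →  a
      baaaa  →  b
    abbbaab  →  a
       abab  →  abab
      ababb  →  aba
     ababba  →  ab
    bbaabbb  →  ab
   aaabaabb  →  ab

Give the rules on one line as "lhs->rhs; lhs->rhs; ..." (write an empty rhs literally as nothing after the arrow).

aa->a; baa->b; bb->

  | aaabba => aabba => abba => aa => a
  | baaaa => baa => b
  | abbbaab => abaab => abb => a
  | abab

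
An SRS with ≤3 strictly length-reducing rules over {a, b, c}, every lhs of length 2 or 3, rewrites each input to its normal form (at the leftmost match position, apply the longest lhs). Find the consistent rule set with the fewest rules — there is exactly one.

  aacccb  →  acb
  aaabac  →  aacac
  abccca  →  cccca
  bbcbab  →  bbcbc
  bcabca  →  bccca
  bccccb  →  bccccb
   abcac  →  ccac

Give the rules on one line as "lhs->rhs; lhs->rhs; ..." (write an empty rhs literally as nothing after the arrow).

ab->c; acc->

  | aacccb => acb
  | aaabac => aacac
  | abccca => cccca
  | bbcbab => bbcbc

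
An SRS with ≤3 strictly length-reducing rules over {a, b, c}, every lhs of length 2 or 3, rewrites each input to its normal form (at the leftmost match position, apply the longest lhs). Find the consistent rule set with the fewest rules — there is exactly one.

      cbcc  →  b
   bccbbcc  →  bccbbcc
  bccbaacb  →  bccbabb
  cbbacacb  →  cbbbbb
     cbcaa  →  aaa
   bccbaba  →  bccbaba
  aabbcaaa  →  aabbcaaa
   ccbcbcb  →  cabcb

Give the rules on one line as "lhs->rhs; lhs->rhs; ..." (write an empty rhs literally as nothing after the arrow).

ac->b; cbc->a

  | cbcc => ac => b
  | bccbbcc
  | bccbaacb => bccbabb
  | cbbacacb => cbbbacb => cbbbbb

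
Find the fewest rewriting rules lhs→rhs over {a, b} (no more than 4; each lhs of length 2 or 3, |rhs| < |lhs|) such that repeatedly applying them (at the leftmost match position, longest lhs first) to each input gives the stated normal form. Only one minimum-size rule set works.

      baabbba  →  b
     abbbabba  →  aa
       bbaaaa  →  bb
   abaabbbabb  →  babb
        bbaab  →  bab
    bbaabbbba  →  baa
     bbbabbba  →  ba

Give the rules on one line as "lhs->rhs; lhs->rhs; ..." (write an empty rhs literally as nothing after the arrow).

  | baabbba => baaaa => bba => b
  | abbbabba => aaabba => bbba => aa
  | bbaaaa => baaa => bb
  | abaabbbabb => aabbbabb => aaaabb => babb

aaa->b; aba->a; bba->b; bbb->a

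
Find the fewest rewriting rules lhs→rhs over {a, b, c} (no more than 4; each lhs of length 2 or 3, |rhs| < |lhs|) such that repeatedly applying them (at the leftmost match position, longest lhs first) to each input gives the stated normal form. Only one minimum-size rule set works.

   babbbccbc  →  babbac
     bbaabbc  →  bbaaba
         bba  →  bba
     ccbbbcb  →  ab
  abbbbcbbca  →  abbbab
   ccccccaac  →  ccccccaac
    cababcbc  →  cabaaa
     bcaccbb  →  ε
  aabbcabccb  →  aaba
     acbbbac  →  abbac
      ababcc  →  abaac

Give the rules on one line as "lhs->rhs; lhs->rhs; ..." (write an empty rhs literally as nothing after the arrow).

  | babbbccbc => babbacbc => babbac
  | bbaabbc => bbaaba
  | bba
  | ccbbbcb => cbbcb => bcb => ab

bc->a; bca->; cb->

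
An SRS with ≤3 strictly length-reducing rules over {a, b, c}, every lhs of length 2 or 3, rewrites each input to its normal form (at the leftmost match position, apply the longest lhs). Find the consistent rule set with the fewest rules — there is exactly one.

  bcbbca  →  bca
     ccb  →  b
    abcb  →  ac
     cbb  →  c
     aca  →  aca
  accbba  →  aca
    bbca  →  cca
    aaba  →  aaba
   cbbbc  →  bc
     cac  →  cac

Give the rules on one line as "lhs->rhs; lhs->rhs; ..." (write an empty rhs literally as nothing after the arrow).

  | bcbbca => bbbca => cbca => bca
  | ccb => cb => b
  | abcb => abb => ac
  | cbb => bb => c

bb->c; cb->b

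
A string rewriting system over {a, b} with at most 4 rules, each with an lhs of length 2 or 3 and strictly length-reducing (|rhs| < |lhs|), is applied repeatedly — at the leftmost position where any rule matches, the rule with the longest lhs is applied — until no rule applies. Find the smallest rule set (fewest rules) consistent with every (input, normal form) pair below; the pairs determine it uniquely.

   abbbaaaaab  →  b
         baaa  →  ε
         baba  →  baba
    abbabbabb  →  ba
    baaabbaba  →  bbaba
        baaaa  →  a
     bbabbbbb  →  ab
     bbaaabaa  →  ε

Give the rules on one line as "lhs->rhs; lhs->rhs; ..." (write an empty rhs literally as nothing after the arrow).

aa->; abb->ba; baa->a; bbb->ab

  | abbbaaaaab => babaaaaab => baaaaab => aaaab => aab => b
  | baaa => aa => ε
  | baba
  | abbabbabb => baabbabb => abbabb => baabb => abb => ba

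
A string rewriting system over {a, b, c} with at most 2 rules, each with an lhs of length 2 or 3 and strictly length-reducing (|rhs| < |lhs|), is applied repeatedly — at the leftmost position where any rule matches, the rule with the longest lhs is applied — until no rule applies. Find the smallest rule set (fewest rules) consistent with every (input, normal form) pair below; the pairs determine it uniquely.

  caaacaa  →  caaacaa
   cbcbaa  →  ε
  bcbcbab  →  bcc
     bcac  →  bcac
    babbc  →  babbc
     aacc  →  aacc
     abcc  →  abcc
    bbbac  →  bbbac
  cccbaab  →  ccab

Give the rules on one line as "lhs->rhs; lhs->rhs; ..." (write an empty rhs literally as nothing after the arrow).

  | caaacaa
  | cbcbaa => cba => ε
  | bcbcbab => bcbb => bcc
  | bcac

cba->; cbb->cc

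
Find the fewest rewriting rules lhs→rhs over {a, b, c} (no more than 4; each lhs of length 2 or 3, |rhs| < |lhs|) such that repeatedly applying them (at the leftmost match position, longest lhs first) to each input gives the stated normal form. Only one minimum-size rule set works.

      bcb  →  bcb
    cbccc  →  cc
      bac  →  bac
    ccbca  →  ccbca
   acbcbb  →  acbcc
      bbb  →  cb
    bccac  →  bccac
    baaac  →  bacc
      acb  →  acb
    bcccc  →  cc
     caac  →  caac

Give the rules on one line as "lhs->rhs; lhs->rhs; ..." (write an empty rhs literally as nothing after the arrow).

aaa->ac; bb->c; ccc->b

  | bcb
  | cbccc => cbb => cc
  | bac
  | ccbca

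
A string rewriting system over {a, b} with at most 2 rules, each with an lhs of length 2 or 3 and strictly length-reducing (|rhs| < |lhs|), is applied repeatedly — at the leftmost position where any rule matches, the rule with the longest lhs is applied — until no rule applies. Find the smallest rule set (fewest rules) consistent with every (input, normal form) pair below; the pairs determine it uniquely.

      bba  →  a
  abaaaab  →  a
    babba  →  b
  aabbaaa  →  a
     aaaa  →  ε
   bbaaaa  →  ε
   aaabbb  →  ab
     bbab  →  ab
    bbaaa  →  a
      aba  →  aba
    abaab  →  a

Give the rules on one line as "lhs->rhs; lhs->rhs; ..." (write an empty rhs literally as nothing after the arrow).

aa->; bb->

  | bba => a
  | abaaaab => abaab => abb => a
  | babba => baa => b
  | aabbaaa => bbaaa => aaa => a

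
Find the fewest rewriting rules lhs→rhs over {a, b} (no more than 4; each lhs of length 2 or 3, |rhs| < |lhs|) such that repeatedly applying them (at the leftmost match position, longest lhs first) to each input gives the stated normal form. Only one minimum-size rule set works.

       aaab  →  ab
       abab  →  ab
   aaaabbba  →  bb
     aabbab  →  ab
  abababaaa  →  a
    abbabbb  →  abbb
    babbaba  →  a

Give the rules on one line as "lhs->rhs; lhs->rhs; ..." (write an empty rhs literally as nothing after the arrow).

aa->; aba->a; ba->; bab->ab

  | aaab => ab
  | abab => ab
  | aaaabbba => aabbba => bbba => bb
  | aabbab => bbab => bab => ab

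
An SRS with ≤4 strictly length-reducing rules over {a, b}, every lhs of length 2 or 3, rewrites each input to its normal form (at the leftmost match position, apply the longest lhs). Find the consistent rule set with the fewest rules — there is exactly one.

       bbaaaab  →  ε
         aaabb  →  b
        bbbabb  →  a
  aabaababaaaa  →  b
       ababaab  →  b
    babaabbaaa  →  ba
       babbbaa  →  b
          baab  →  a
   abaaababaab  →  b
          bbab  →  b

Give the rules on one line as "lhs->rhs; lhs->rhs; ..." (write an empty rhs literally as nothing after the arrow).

  | bbaaaab => aaaaab => aaab => ab => ε
  | aaabb => abb => b
  | bbbabb => babb => bb => a
  | aabaababaaaa => baababaaaa => bbabaaaa => aabaaaa => baaaa => baa => b

aa->; ab->; bb->a; bbb->b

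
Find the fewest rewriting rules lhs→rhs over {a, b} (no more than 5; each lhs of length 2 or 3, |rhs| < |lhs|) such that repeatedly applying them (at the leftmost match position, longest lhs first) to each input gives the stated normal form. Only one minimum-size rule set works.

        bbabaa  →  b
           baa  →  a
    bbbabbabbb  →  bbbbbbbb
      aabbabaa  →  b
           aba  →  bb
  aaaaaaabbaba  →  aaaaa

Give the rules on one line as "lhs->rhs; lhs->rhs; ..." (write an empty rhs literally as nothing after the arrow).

  | bbabaa => bbbaa => bba => b
  | baa => a
  | bbbabbabbb => bbbbbabbb => bbbbbbbb
  | aabbabaa => aababaa => abbbaa => abbaa => abaa => bba => b

ab->a; aba->bb; ba->; bab->bb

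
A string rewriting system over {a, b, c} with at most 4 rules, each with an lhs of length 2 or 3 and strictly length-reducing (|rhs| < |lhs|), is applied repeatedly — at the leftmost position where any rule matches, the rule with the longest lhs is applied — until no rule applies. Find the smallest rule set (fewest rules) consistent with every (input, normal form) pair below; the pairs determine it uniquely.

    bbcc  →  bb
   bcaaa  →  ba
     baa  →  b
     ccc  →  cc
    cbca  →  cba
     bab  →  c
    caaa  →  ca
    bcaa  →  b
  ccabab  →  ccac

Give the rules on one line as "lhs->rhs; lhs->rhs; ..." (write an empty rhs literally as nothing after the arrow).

  | bbcc => bbc => bb
  | bcaaa => baaa => ba
  | baa => b
  | ccc => cc

aa->; bab->c; bc->b; ccc->cc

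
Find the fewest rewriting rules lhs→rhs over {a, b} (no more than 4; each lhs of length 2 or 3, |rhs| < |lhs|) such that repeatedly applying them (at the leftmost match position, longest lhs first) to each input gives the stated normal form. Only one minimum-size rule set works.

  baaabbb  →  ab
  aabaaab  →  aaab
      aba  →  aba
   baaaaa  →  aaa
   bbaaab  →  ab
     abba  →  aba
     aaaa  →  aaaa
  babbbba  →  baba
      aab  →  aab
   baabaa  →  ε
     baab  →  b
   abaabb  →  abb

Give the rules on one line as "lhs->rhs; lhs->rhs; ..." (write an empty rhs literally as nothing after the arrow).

baa->; bba->ba; bbb->b

  | baaabbb => abbb => ab
  | aabaaab => aaab
  | aba
  | baaaaa => aaa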